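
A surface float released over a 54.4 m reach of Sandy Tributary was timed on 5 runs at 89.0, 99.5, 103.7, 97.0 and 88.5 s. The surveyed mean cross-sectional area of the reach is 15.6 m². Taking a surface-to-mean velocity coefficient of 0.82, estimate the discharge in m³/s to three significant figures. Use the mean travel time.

7.28 m³/s

t̄ = (89.0 + 99.5 + 103.7 + 97.0 + 88.5) / 5 = 95.54 s
v_surface = L / t̄ = 54.4 / 95.54 = 0.5694 m/s
v_mean = 0.82 × 0.5694 = 0.4669 m/s
Q = A × v_mean = 15.6 × 0.4669 = 7.284 m³/s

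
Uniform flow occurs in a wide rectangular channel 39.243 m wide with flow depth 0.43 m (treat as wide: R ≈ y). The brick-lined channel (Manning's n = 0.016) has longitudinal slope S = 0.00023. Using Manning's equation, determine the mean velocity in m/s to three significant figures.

0.540 m/s

A = b·y = 39.243 × 0.43 = 16.87 m²
Wide channel: R ≈ y = 0.43 m
Q = (1/n)·A·R^(2/3)·S^(1/2) = (1/0.016) × 16.87 × 0.4300^(2/3) × 0.00023^(1/2) = 9.112 m³/s
V = Q/A = 9.112/16.87 = 0.5400 m/s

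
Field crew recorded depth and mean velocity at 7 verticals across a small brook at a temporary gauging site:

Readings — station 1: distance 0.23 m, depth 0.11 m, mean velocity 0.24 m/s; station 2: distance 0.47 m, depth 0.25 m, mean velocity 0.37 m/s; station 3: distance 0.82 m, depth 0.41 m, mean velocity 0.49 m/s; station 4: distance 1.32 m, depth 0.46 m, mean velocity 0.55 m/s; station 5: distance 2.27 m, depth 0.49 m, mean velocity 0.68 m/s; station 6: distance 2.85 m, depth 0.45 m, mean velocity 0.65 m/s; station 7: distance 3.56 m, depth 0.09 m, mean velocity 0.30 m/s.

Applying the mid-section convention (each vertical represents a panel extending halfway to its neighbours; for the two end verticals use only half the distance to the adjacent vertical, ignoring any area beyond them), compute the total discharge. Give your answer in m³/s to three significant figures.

0.752 m³/s

w_1 = (0.47 − 0.23)/2 = 0.12 m; q_1 = 0.24 × 0.11 × 0.12 = 0.003168 m³/s
w_2 = (0.82 − 0.23)/2 = 0.295 m; q_2 = 0.37 × 0.25 × 0.295 = 0.02729 m³/s
w_3 = (1.32 − 0.47)/2 = 0.425 m; q_3 = 0.49 × 0.41 × 0.425 = 0.08538 m³/s
w_4 = (2.27 − 0.82)/2 = 0.725 m; q_4 = 0.55 × 0.46 × 0.725 = 0.1834 m³/s
w_5 = (2.85 − 1.32)/2 = 0.765 m; q_5 = 0.68 × 0.49 × 0.765 = 0.2549 m³/s
w_6 = (3.56 − 2.27)/2 = 0.645 m; q_6 = 0.65 × 0.45 × 0.645 = 0.1887 m³/s
w_7 = (3.56 − 2.85)/2 = 0.355 m; q_7 = 0.30 × 0.09 × 0.355 = 0.009585 m³/s
Q = Σ qᵢ = 0.7524 m³/s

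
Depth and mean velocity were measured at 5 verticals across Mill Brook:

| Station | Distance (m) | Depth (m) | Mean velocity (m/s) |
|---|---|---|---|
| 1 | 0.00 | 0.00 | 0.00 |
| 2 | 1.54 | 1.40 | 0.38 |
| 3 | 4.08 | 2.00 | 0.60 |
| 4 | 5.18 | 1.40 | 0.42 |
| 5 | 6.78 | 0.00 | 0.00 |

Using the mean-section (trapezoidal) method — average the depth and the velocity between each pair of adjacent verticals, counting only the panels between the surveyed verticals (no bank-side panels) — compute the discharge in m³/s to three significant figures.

Panel 1-2: Δb = 1.54 m, d̄ = (0.00+1.40)/2 = 0.7, v̄ = (0.00+0.38)/2 = 0.19 → q = 1.54×0.7×0.19 = 0.2048 m³/s
Panel 2-3: Δb = 2.54 m, d̄ = (1.40+2.00)/2 = 1.7, v̄ = (0.38+0.60)/2 = 0.49 → q = 2.54×1.7×0.49 = 2.116 m³/s
Panel 3-4: Δb = 1.1 m, d̄ = (2.00+1.40)/2 = 1.7, v̄ = (0.60+0.42)/2 = 0.51 → q = 1.1×1.7×0.51 = 0.9537 m³/s
Panel 4-5: Δb = 1.6 m, d̄ = (1.40+0.00)/2 = 0.7, v̄ = (0.42+0.00)/2 = 0.21 → q = 1.6×0.7×0.21 = 0.2352 m³/s
Q = Σ q = 3.510 m³/s

3.51 m³/s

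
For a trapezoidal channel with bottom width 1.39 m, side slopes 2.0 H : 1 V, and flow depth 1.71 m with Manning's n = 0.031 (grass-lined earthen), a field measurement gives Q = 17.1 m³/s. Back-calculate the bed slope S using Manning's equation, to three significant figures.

A = (b + z·y)·y = (1.39 + 2.0×1.71)×1.71 = 8.225 m²
P = b + 2y√(1+z²) = 1.39 + 2×1.71×√(1+2.0²) = 9.037 m
R = A/P = 8.225/9.037 = 0.9101 m
S = (Q·n / (1·A·R^(2/3)))² = (17.1×0.031 / (1×8.225×0.9391))² = 0.004709

0.00471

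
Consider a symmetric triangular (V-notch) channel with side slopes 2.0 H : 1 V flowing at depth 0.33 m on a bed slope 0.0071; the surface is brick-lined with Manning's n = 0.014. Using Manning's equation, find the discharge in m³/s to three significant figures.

0.366 m³/s

A = z·y² = 2.0×0.33² = 0.2178 m²
P = 2y√(1+z²) = 2×0.33×√(1+2.0²) = 1.476 m
R = A/P = 0.2178/1.476 = 0.1476 m
Q = (1/n)·A·R^(2/3)·S^(1/2) = (1/0.014) × 0.2178 × 0.1476^(2/3) × 0.0071^(1/2) = 0.3661 m³/s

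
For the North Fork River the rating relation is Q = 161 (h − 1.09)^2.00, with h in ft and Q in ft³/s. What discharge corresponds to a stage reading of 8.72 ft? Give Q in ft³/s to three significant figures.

9370 ft³/s

Q = 161 × (8.72 − 1.09)^2.00 = 161 × 7.63^2.00 = 9373 ft³/s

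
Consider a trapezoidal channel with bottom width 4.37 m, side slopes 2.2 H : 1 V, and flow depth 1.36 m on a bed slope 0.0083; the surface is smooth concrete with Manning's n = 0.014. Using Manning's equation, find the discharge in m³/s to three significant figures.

A = (b + z·y)·y = (4.37 + 2.2×1.36)×1.36 = 10.01 m²
P = b + 2y√(1+z²) = 4.37 + 2×1.36×√(1+2.2²) = 10.94 m
R = A/P = 10.01/10.94 = 0.9149 m
Q = (1/n)·A·R^(2/3)·S^(1/2) = (1/0.014) × 10.01 × 0.9149^(2/3) × 0.0083^(1/2) = 61.41 m³/s

61.4 m³/s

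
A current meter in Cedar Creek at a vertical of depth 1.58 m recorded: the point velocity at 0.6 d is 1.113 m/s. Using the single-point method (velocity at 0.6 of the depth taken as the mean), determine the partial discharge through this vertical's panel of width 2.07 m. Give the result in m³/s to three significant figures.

v̄ = v₀.₆ = 1.113 m/s
q = v̄ × d × w = 1.113 × 1.58 × 2.07 = 3.640 m³/s

3.64 m³/s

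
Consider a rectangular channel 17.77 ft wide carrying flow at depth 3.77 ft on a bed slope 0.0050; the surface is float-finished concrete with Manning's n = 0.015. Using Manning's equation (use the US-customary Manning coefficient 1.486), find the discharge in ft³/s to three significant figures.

898 ft³/s

A = b·y = 17.77 × 3.77 = 66.99 ft²
P = b + 2y = 17.77 + 2×3.77 = 25.31 ft
R = A/P = 66.99/25.31 = 2.647 ft
Q = (1.486/n)·A·R^(2/3)·S^(1/2) = (1.486/0.015) × 66.99 × 2.647^(2/3) × 0.0050^(1/2) = 898.0 ft³/s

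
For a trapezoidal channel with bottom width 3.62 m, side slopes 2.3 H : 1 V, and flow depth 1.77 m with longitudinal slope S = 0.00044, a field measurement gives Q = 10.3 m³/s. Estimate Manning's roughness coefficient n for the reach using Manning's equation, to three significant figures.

0.0293

A = (b + z·y)·y = (3.62 + 2.3×1.77)×1.77 = 13.61 m²
P = b + 2y√(1+z²) = 3.62 + 2×1.77×√(1+2.3²) = 12.50 m
R = A/P = 13.61/12.50 = 1.089 m
n = (1/Q)·A·R^(2/3)·S^(1/2) = (1/10.3) × 13.61 × 1.059 × 0.02098 = 0.02935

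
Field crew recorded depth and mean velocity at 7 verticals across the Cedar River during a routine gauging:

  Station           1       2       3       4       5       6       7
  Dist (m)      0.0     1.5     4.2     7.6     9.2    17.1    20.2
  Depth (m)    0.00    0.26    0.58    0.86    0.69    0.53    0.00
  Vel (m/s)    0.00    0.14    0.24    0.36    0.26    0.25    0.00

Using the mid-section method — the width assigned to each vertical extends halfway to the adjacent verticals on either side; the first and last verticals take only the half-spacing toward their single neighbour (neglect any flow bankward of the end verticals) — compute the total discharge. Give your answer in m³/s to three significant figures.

2.86 m³/s

w_2 = (4.2 − 0.0)/2 = 2.1 m; q_2 = 0.14 × 0.26 × 2.1 = 0.07644 m³/s
w_3 = (7.6 − 1.5)/2 = 3.05 m; q_3 = 0.24 × 0.58 × 3.05 = 0.4246 m³/s
w_4 = (9.2 − 4.2)/2 = 2.5 m; q_4 = 0.36 × 0.86 × 2.5 = 0.7740 m³/s
w_5 = (17.1 − 7.6)/2 = 4.75 m; q_5 = 0.26 × 0.69 × 4.75 = 0.8522 m³/s
w_6 = (20.2 − 9.2)/2 = 5.5 m; q_6 = 0.25 × 0.53 × 5.5 = 0.7288 m³/s
Stations 1, 7 contribute zero (depth or velocity is 0).
Q = Σ qᵢ = 2.856 m³/s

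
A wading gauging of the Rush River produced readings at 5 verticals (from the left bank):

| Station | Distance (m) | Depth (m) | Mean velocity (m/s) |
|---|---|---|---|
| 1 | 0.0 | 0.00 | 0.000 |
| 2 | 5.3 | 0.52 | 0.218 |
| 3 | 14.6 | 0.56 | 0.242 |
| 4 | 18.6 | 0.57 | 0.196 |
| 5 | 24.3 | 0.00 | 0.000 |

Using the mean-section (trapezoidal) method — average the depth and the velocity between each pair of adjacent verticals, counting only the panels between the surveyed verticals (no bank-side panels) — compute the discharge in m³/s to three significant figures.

Panel 1-2: Δb = 5.3 m, d̄ = (0.00+0.52)/2 = 0.26, v̄ = (0.000+0.218)/2 = 0.109 → q = 5.3×0.26×0.109 = 0.1502 m³/s
Panel 2-3: Δb = 9.3 m, d̄ = (0.52+0.56)/2 = 0.54, v̄ = (0.218+0.242)/2 = 0.23 → q = 9.3×0.54×0.23 = 1.155 m³/s
Panel 3-4: Δb = 4 m, d̄ = (0.56+0.57)/2 = 0.565, v̄ = (0.242+0.196)/2 = 0.219 → q = 4×0.565×0.219 = 0.4949 m³/s
Panel 4-5: Δb = 5.7 m, d̄ = (0.57+0.00)/2 = 0.285, v̄ = (0.196+0.000)/2 = 0.098 → q = 5.7×0.285×0.098 = 0.1592 m³/s
Q = Σ q = 1.959 m³/s

1.96 m³/s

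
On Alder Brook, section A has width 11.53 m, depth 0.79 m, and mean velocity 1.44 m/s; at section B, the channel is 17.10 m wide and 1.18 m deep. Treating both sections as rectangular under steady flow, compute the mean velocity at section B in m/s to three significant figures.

0.650 m/s

Q = A₁V₁ = (11.53×0.79) × 1.44 = 13.12 m³/s
A₂ = 17.10 × 1.18 = 20.18 m²
V₂ = Q/A₂ = 13.12/20.18 = 0.6500 m/s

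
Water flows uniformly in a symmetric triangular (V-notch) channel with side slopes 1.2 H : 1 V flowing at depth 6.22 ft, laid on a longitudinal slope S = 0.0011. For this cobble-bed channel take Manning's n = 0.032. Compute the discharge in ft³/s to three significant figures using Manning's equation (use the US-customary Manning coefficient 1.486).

A = z·y² = 1.2×6.22² = 46.43 ft²
P = 2y√(1+z²) = 2×6.22×√(1+1.2²) = 19.43 ft
R = A/P = 46.43/19.43 = 2.389 ft
Q = (1.486/n)·A·R^(2/3)·S^(1/2) = (1.486/0.032) × 46.43 × 2.389^(2/3) × 0.0011^(1/2) = 127.8 ft³/s

128 ft³/s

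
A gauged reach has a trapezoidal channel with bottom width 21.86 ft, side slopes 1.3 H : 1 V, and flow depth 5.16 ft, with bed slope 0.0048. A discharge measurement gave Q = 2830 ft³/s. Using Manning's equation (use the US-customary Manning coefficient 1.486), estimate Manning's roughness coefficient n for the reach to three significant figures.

0.0131

A = (b + z·y)·y = (21.86 + 1.3×5.16)×5.16 = 147.4 ft²
P = b + 2y√(1+z²) = 21.86 + 2×5.16×√(1+1.3²) = 38.79 ft
R = A/P = 147.4/38.79 = 3.801 ft
n = (1.486/Q)·A·R^(2/3)·S^(1/2) = (1.486/2830) × 147.4 × 2.435 × 0.06928 = 0.01306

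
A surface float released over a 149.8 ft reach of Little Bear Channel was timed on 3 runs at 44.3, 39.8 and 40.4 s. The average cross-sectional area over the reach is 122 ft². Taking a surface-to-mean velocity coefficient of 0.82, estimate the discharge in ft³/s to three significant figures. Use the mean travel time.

361 ft³/s

t̄ = (44.3 + 39.8 + 40.4) / 3 = 41.5 s
v_surface = L / t̄ = 149.8 / 41.5 = 3.610 ft/s
v_mean = 0.82 × 3.610 = 2.960 ft/s
Q = A × v_mean = 122 × 2.960 = 361.1 ft³/s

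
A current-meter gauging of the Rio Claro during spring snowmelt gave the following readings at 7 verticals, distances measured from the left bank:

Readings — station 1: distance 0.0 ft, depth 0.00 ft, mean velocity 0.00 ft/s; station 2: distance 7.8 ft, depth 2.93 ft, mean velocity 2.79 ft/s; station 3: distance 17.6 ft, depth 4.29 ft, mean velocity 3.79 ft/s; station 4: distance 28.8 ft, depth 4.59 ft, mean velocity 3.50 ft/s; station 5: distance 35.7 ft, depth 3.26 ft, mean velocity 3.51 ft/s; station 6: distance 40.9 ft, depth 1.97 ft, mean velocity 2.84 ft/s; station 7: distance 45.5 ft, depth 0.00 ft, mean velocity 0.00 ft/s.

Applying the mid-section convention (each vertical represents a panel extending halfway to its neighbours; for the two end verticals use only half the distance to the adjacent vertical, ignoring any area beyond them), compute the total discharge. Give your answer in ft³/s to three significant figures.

485 ft³/s

w_2 = (17.6 − 0.0)/2 = 8.8 ft; q_2 = 2.79 × 2.93 × 8.8 = 71.94 ft³/s
w_3 = (28.8 − 7.8)/2 = 10.5 ft; q_3 = 3.79 × 4.29 × 10.5 = 170.7 ft³/s
w_4 = (35.7 − 17.6)/2 = 9.05 ft; q_4 = 3.50 × 4.59 × 9.05 = 145.4 ft³/s
w_5 = (40.9 − 28.8)/2 = 6.05 ft; q_5 = 3.51 × 3.26 × 6.05 = 69.23 ft³/s
w_6 = (45.5 − 35.7)/2 = 4.9 ft; q_6 = 2.84 × 1.97 × 4.9 = 27.41 ft³/s
Stations 1, 7 contribute zero (depth or velocity is 0).
Q = Σ qᵢ = 484.7 ft³/s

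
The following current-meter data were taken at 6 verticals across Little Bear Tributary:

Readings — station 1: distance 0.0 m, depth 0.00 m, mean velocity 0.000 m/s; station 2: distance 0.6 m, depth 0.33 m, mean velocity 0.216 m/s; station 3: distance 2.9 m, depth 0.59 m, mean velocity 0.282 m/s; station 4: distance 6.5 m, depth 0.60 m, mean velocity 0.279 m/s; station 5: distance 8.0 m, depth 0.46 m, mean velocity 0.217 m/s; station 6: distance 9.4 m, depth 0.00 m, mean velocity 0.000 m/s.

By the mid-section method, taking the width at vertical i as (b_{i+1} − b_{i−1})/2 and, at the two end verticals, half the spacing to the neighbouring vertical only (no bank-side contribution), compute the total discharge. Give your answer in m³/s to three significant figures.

1.17 m³/s

w_2 = (2.9 − 0.0)/2 = 1.45 m; q_2 = 0.216 × 0.33 × 1.45 = 0.1034 m³/s
w_3 = (6.5 − 0.6)/2 = 2.95 m; q_3 = 0.282 × 0.59 × 2.95 = 0.4908 m³/s
w_4 = (8.0 − 2.9)/2 = 2.55 m; q_4 = 0.279 × 0.60 × 2.55 = 0.4269 m³/s
w_5 = (9.4 − 6.5)/2 = 1.45 m; q_5 = 0.217 × 0.46 × 1.45 = 0.1447 m³/s
Stations 1, 6 contribute zero (depth or velocity is 0).
Q = Σ qᵢ = 1.166 m³/s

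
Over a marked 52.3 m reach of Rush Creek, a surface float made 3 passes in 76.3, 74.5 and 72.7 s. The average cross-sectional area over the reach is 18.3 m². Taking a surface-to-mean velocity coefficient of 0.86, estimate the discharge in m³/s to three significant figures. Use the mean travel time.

t̄ = (76.3 + 74.5 + 72.7) / 3 = 74.5 s
v_surface = L / t̄ = 52.3 / 74.5 = 0.7020 m/s
v_mean = 0.86 × 0.7020 = 0.6037 m/s
Q = A × v_mean = 18.3 × 0.6037 = 11.05 m³/s

11.0 m³/s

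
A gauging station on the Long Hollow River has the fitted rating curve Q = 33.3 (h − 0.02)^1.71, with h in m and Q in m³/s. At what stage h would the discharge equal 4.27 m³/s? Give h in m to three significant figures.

0.321 m

h − h₀ = (Q/C)^(1/b) = (4.27/33.3)^(1/1.71) = 0.3009 m
h = 0.02 + 0.3009 = 0.3209 m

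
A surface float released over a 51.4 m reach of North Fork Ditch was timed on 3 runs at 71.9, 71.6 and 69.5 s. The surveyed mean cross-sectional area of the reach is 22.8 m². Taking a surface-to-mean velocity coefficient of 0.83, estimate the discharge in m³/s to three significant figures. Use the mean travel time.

13.7 m³/s

t̄ = (71.9 + 71.6 + 69.5) / 3 = 71 s
v_surface = L / t̄ = 51.4 / 71 = 0.7239 m/s
v_mean = 0.83 × 0.7239 = 0.6009 m/s
Q = A × v_mean = 22.8 × 0.6009 = 13.70 m³/s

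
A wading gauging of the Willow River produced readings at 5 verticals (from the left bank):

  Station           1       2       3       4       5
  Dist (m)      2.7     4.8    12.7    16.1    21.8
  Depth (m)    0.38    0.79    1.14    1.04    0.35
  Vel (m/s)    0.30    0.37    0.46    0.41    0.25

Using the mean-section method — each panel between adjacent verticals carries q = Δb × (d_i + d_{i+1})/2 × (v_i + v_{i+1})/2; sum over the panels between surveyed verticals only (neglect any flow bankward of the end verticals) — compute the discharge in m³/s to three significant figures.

6.49 m³/s

Panel 1-2: Δb = 2.1 m, d̄ = (0.38+0.79)/2 = 0.585, v̄ = (0.30+0.37)/2 = 0.335 → q = 2.1×0.585×0.335 = 0.4115 m³/s
Panel 2-3: Δb = 7.9 m, d̄ = (0.79+1.14)/2 = 0.965, v̄ = (0.37+0.46)/2 = 0.415 → q = 7.9×0.965×0.415 = 3.164 m³/s
Panel 3-4: Δb = 3.4 m, d̄ = (1.14+1.04)/2 = 1.09, v̄ = (0.46+0.41)/2 = 0.435 → q = 3.4×1.09×0.435 = 1.612 m³/s
Panel 4-5: Δb = 5.7 m, d̄ = (1.04+0.35)/2 = 0.695, v̄ = (0.41+0.25)/2 = 0.33 → q = 5.7×0.695×0.33 = 1.307 m³/s
Q = Σ q = 6.495 m³/s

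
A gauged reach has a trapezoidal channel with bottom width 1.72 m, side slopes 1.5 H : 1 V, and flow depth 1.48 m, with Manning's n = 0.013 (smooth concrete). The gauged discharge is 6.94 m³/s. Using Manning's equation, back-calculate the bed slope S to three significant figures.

0.000309

A = (b + z·y)·y = (1.72 + 1.5×1.48)×1.48 = 5.831 m²
P = b + 2y√(1+z²) = 1.72 + 2×1.48×√(1+1.5²) = 7.056 m
R = A/P = 5.831/7.056 = 0.8264 m
S = (Q·n / (1·A·R^(2/3)))² = (6.94×0.013 / (1×5.831×0.8806))² = 0.0003087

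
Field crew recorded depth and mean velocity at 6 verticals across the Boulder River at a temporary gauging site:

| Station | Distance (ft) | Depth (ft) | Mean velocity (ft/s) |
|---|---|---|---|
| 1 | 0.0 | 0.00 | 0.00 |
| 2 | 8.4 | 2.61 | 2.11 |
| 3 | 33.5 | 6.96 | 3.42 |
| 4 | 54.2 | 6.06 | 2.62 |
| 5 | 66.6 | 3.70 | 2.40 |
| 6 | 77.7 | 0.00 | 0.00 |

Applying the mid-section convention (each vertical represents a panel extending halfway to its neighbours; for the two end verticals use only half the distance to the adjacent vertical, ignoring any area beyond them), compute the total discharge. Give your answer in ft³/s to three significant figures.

w_2 = (33.5 − 0.0)/2 = 16.75 ft; q_2 = 2.11 × 2.61 × 16.75 = 92.24 ft³/s
w_3 = (54.2 − 8.4)/2 = 22.9 ft; q_3 = 3.42 × 6.96 × 22.9 = 545.1 ft³/s
w_4 = (66.6 − 33.5)/2 = 16.55 ft; q_4 = 2.62 × 6.06 × 16.55 = 262.8 ft³/s
w_5 = (77.7 − 54.2)/2 = 11.75 ft; q_5 = 2.40 × 3.70 × 11.75 = 104.3 ft³/s
Stations 1, 6 contribute zero (depth or velocity is 0).
Q = Σ qᵢ = 1004 ft³/s

1000 ft³/s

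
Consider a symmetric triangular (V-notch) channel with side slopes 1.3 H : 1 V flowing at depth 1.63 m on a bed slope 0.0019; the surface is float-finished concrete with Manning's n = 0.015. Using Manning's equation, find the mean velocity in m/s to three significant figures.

2.17 m/s

A = z·y² = 1.3×1.63² = 3.454 m²
P = 2y√(1+z²) = 2×1.63×√(1+1.3²) = 5.347 m
R = A/P = 3.454/5.347 = 0.6460 m
Q = (1/n)·A·R^(2/3)·S^(1/2) = (1/0.015) × 3.454 × 0.6460^(2/3) × 0.0019^(1/2) = 7.500 m³/s
V = Q/A = 7.500/3.454 = 2.172 m/s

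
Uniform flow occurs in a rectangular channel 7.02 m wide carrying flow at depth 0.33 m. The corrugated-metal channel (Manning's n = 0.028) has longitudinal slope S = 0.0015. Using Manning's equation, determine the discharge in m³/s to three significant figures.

A = b·y = 7.02 × 0.33 = 2.317 m²
P = b + 2y = 7.02 + 2×0.33 = 7.680 m
R = A/P = 2.317/7.680 = 0.3016 m
Q = (1/n)·A·R^(2/3)·S^(1/2) = (1/0.028) × 2.317 × 0.3016^(2/3) × 0.0015^(1/2) = 1.441 m³/s

1.44 m³/s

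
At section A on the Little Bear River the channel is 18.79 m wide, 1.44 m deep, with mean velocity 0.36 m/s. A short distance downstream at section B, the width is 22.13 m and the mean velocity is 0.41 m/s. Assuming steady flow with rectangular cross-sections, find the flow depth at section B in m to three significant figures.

Q = A₁V₁ = (18.79×1.44) × 0.36 = 9.741 m³/s
d₂ = Q/(b₂ V₂) = 9.741/(22.13×0.41) = 1.074 m

1.07 m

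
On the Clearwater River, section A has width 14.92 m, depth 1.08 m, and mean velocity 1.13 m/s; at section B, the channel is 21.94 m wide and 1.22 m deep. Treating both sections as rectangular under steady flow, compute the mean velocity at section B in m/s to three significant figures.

Q = A₁V₁ = (14.92×1.08) × 1.13 = 18.21 m³/s
A₂ = 21.94 × 1.22 = 26.77 m²
V₂ = Q/A₂ = 18.21/26.77 = 0.6803 m/s

0.680 m/s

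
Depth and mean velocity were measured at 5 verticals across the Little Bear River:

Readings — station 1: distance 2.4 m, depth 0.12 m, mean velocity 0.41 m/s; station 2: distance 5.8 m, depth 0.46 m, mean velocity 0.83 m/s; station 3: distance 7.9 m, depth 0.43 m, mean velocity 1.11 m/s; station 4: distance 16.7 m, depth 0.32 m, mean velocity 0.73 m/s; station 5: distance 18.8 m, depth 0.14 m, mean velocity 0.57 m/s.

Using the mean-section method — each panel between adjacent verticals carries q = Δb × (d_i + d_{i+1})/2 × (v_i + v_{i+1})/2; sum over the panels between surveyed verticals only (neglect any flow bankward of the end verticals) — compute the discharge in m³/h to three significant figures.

Panel 1-2: Δb = 3.4 m, d̄ = (0.12+0.46)/2 = 0.29, v̄ = (0.41+0.83)/2 = 0.62 → q = 3.4×0.29×0.62 = 0.6113 m³/s
Panel 2-3: Δb = 2.1 m, d̄ = (0.46+0.43)/2 = 0.445, v̄ = (0.83+1.11)/2 = 0.97 → q = 2.1×0.445×0.97 = 0.9065 m³/s
Panel 3-4: Δb = 8.8 m, d̄ = (0.43+0.32)/2 = 0.375, v̄ = (1.11+0.73)/2 = 0.92 → q = 8.8×0.375×0.92 = 3.036 m³/s
Panel 4-5: Δb = 2.1 m, d̄ = (0.32+0.14)/2 = 0.23, v̄ = (0.73+0.57)/2 = 0.65 → q = 2.1×0.23×0.65 = 0.3140 m³/s
Q = Σ q = 4.868 m³/s
= 4.868 × 3600 = 17520 m³/h

17500 m³/h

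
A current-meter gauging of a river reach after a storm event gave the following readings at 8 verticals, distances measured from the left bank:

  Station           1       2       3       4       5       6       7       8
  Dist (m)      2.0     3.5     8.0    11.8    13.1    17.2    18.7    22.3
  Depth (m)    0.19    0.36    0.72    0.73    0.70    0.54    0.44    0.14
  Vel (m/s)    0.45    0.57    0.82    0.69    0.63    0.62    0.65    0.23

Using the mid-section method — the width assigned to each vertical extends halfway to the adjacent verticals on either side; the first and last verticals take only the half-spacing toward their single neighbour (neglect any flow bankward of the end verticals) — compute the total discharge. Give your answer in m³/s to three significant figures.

w_1 = (3.5 − 2.0)/2 = 0.75 m; q_1 = 0.45 × 0.19 × 0.75 = 0.06413 m³/s
w_2 = (8.0 − 2.0)/2 = 3 m; q_2 = 0.57 × 0.36 × 3 = 0.6156 m³/s
w_3 = (11.8 − 3.5)/2 = 4.15 m; q_3 = 0.82 × 0.72 × 4.15 = 2.450 m³/s
w_4 = (13.1 − 8.0)/2 = 2.55 m; q_4 = 0.69 × 0.73 × 2.55 = 1.284 m³/s
w_5 = (17.2 − 11.8)/2 = 2.7 m; q_5 = 0.63 × 0.70 × 2.7 = 1.191 m³/s
w_6 = (18.7 − 13.1)/2 = 2.8 m; q_6 = 0.62 × 0.54 × 2.8 = 0.9374 m³/s
w_7 = (22.3 − 17.2)/2 = 2.55 m; q_7 = 0.65 × 0.44 × 2.55 = 0.7293 m³/s
w_8 = (22.3 − 18.7)/2 = 1.8 m; q_8 = 0.23 × 0.14 × 1.8 = 0.05796 m³/s
Q = Σ qᵢ = 7.330 m³/s

7.33 m³/s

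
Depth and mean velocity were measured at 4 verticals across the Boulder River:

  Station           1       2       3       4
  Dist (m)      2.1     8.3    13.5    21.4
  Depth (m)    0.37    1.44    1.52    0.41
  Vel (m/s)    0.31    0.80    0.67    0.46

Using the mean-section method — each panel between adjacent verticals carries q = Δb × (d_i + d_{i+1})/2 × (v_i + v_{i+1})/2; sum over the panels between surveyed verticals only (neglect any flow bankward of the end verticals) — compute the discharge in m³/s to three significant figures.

Panel 1-2: Δb = 6.2 m, d̄ = (0.37+1.44)/2 = 0.905, v̄ = (0.31+0.80)/2 = 0.555 → q = 6.2×0.905×0.555 = 3.114 m³/s
Panel 2-3: Δb = 5.2 m, d̄ = (1.44+1.52)/2 = 1.48, v̄ = (0.80+0.67)/2 = 0.735 → q = 5.2×1.48×0.735 = 5.657 m³/s
Panel 3-4: Δb = 7.9 m, d̄ = (1.52+0.41)/2 = 0.965, v̄ = (0.67+0.46)/2 = 0.565 → q = 7.9×0.965×0.565 = 4.307 m³/s
Q = Σ q = 13.08 m³/s

13.1 m³/s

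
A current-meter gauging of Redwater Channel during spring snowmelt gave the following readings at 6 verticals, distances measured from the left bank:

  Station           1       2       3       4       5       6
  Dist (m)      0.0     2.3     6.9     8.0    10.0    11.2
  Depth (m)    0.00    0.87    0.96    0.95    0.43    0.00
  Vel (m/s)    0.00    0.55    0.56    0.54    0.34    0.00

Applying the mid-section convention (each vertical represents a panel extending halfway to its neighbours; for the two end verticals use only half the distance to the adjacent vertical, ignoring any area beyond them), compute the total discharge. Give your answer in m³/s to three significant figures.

w_2 = (6.9 − 0.0)/2 = 3.45 m; q_2 = 0.55 × 0.87 × 3.45 = 1.651 m³/s
w_3 = (8.0 − 2.3)/2 = 2.85 m; q_3 = 0.56 × 0.96 × 2.85 = 1.532 m³/s
w_4 = (10.0 − 6.9)/2 = 1.55 m; q_4 = 0.54 × 0.95 × 1.55 = 0.7952 m³/s
w_5 = (11.2 − 8.0)/2 = 1.6 m; q_5 = 0.34 × 0.43 × 1.6 = 0.2339 m³/s
Stations 1, 6 contribute zero (depth or velocity is 0).
Q = Σ qᵢ = 4.212 m³/s

4.21 m³/s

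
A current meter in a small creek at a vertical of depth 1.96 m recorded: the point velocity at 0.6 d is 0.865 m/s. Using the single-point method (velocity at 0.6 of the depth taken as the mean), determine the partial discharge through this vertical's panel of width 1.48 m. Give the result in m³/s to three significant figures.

2.51 m³/s

v̄ = v₀.₆ = 0.865 m/s
q = v̄ × d × w = 0.8650 × 1.96 × 1.48 = 2.509 m³/s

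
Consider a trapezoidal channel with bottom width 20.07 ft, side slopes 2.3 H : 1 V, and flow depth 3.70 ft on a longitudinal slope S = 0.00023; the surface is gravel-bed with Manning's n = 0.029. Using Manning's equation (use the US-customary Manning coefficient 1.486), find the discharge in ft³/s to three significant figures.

161 ft³/s

A = (b + z·y)·y = (20.07 + 2.3×3.70)×3.70 = 105.7 ft²
P = b + 2y√(1+z²) = 20.07 + 2×3.70×√(1+2.3²) = 38.63 ft
R = A/P = 105.7/38.63 = 2.737 ft
Q = (1.486/n)·A·R^(2/3)·S^(1/2) = (1.486/0.029) × 105.7 × 2.737^(2/3) × 0.00023^(1/2) = 160.8 ft³/s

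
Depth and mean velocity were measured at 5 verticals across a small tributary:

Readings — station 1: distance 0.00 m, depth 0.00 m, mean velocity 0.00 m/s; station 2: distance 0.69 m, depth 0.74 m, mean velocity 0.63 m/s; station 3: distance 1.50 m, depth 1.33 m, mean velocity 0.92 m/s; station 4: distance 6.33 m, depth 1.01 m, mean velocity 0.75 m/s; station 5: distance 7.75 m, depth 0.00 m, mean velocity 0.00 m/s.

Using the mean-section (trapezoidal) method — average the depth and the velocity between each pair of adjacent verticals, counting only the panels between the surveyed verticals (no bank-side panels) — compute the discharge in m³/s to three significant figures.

Panel 1-2: Δb = 0.69 m, d̄ = (0.00+0.74)/2 = 0.37, v̄ = (0.00+0.63)/2 = 0.315 → q = 0.69×0.37×0.315 = 0.08042 m³/s
Panel 2-3: Δb = 0.81 m, d̄ = (0.74+1.33)/2 = 1.035, v̄ = (0.63+0.92)/2 = 0.775 → q = 0.81×1.035×0.775 = 0.6497 m³/s
Panel 3-4: Δb = 4.83 m, d̄ = (1.33+1.01)/2 = 1.17, v̄ = (0.92+0.75)/2 = 0.835 → q = 4.83×1.17×0.835 = 4.719 m³/s
Panel 4-5: Δb = 1.42 m, d̄ = (1.01+0.00)/2 = 0.505, v̄ = (0.75+0.00)/2 = 0.375 → q = 1.42×0.505×0.375 = 0.2689 m³/s
Q = Σ q = 5.718 m³/s

5.72 m³/s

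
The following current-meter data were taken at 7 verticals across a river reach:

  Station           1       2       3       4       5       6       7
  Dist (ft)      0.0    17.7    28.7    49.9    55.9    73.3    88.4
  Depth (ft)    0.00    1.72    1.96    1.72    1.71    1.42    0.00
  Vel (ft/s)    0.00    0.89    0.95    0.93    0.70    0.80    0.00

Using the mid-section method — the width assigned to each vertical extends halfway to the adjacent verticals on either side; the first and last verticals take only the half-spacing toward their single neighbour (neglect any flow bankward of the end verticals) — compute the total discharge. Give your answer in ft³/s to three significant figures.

106 ft³/s

w_2 = (28.7 − 0.0)/2 = 14.35 ft; q_2 = 0.89 × 1.72 × 14.35 = 21.97 ft³/s
w_3 = (49.9 − 17.7)/2 = 16.1 ft; q_3 = 0.95 × 1.96 × 16.1 = 29.98 ft³/s
w_4 = (55.9 − 28.7)/2 = 13.6 ft; q_4 = 0.93 × 1.72 × 13.6 = 21.75 ft³/s
w_5 = (73.3 − 49.9)/2 = 11.7 ft; q_5 = 0.70 × 1.71 × 11.7 = 14.00 ft³/s
w_6 = (88.4 − 55.9)/2 = 16.25 ft; q_6 = 0.80 × 1.42 × 16.25 = 18.46 ft³/s
Stations 1, 7 contribute zero (depth or velocity is 0).
Q = Σ qᵢ = 106.2 ft³/s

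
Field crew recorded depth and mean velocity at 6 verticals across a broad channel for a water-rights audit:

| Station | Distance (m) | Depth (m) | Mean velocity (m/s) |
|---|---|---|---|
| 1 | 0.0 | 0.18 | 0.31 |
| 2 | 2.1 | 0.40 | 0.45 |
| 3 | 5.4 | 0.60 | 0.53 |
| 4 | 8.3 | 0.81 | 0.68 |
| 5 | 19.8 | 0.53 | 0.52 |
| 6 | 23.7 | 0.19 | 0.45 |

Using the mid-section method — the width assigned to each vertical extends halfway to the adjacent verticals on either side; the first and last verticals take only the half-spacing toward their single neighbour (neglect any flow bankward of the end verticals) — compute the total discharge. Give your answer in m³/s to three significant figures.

7.78 m³/s

w_1 = (2.1 − 0.0)/2 = 1.05 m; q_1 = 0.31 × 0.18 × 1.05 = 0.05859 m³/s
w_2 = (5.4 − 0.0)/2 = 2.7 m; q_2 = 0.45 × 0.40 × 2.7 = 0.4860 m³/s
w_3 = (8.3 − 2.1)/2 = 3.1 m; q_3 = 0.53 × 0.60 × 3.1 = 0.9858 m³/s
w_4 = (19.8 − 5.4)/2 = 7.2 m; q_4 = 0.68 × 0.81 × 7.2 = 3.966 m³/s
w_5 = (23.7 − 8.3)/2 = 7.7 m; q_5 = 0.52 × 0.53 × 7.7 = 2.122 m³/s
w_6 = (23.7 − 19.8)/2 = 1.95 m; q_6 = 0.45 × 0.19 × 1.95 = 0.1667 m³/s
Q = Σ qᵢ = 7.785 m³/s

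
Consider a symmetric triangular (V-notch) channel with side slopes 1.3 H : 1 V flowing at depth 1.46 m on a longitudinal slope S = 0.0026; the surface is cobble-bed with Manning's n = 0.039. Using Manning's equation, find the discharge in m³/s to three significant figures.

2.52 m³/s

A = z·y² = 1.3×1.46² = 2.771 m²
P = 2y√(1+z²) = 2×1.46×√(1+1.3²) = 4.789 m
R = A/P = 2.771/4.789 = 0.5786 m
Q = (1/n)·A·R^(2/3)·S^(1/2) = (1/0.039) × 2.771 × 0.5786^(2/3) × 0.0026^(1/2) = 2.516 m³/s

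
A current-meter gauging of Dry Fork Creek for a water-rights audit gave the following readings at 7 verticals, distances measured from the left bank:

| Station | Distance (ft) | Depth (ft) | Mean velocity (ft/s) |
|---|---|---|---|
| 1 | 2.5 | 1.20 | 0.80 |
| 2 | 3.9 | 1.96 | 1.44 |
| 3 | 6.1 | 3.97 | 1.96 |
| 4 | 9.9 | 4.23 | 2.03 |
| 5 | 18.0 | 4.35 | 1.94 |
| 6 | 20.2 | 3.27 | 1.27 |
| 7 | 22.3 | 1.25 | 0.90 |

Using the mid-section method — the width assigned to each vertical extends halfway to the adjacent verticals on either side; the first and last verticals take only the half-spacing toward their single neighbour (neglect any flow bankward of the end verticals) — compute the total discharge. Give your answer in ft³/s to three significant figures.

w_1 = (3.9 − 2.5)/2 = 0.7 ft; q_1 = 0.80 × 1.20 × 0.7 = 0.6720 ft³/s
w_2 = (6.1 − 2.5)/2 = 1.8 ft; q_2 = 1.44 × 1.96 × 1.8 = 5.080 ft³/s
w_3 = (9.9 − 3.9)/2 = 3 ft; q_3 = 1.96 × 3.97 × 3 = 23.34 ft³/s
w_4 = (18.0 − 6.1)/2 = 5.95 ft; q_4 = 2.03 × 4.23 × 5.95 = 51.09 ft³/s
w_5 = (20.2 − 9.9)/2 = 5.15 ft; q_5 = 1.94 × 4.35 × 5.15 = 43.46 ft³/s
w_6 = (22.3 − 18.0)/2 = 2.15 ft; q_6 = 1.27 × 3.27 × 2.15 = 8.929 ft³/s
w_7 = (22.3 − 20.2)/2 = 1.05 ft; q_7 = 0.90 × 1.25 × 1.05 = 1.181 ft³/s
Q = Σ qᵢ = 133.8 ft³/s

134 ft³/s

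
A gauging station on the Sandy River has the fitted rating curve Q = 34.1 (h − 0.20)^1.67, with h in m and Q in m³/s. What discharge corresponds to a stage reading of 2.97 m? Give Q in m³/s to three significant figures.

Q = 34.1 × (2.97 − 0.20)^1.67 = 34.1 × 2.77^1.67 = 186.9 m³/s

187 m³/s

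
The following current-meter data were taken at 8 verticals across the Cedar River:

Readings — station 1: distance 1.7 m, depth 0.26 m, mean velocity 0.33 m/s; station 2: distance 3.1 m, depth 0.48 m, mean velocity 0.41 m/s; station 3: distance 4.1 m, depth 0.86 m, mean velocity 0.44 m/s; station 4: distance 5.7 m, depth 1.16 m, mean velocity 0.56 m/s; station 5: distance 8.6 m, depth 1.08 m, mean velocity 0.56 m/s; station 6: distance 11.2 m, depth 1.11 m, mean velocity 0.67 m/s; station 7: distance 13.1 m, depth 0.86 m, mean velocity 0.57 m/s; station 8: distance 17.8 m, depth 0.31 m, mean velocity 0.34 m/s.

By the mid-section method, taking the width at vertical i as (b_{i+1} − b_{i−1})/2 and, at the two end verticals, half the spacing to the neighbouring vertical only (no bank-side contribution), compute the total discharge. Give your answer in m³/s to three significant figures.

w_1 = (3.1 − 1.7)/2 = 0.7 m; q_1 = 0.33 × 0.26 × 0.7 = 0.06006 m³/s
w_2 = (4.1 − 1.7)/2 = 1.2 m; q_2 = 0.41 × 0.48 × 1.2 = 0.2362 m³/s
w_3 = (5.7 − 3.1)/2 = 1.3 m; q_3 = 0.44 × 0.86 × 1.3 = 0.4919 m³/s
w_4 = (8.6 − 4.1)/2 = 2.25 m; q_4 = 0.56 × 1.16 × 2.25 = 1.462 m³/s
w_5 = (11.2 − 5.7)/2 = 2.75 m; q_5 = 0.56 × 1.08 × 2.75 = 1.663 m³/s
w_6 = (13.1 − 8.6)/2 = 2.25 m; q_6 = 0.67 × 1.11 × 2.25 = 1.673 m³/s
w_7 = (17.8 − 11.2)/2 = 3.3 m; q_7 = 0.57 × 0.86 × 3.3 = 1.618 m³/s
w_8 = (17.8 − 13.1)/2 = 2.35 m; q_8 = 0.34 × 0.31 × 2.35 = 0.2477 m³/s
Q = Σ qᵢ = 7.452 m³/s

7.45 m³/s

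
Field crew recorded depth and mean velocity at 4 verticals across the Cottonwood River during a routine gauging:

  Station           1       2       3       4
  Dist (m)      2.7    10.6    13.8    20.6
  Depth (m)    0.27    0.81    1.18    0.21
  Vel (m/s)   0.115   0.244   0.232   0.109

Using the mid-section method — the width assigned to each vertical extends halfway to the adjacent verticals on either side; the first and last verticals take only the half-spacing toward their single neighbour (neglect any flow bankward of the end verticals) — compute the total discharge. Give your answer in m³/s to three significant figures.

w_1 = (10.6 − 2.7)/2 = 3.95 m; q_1 = 0.115 × 0.27 × 3.95 = 0.1226 m³/s
w_2 = (13.8 − 2.7)/2 = 5.55 m; q_2 = 0.244 × 0.81 × 5.55 = 1.097 m³/s
w_3 = (20.6 − 10.6)/2 = 5 m; q_3 = 0.232 × 1.18 × 5 = 1.369 m³/s
w_4 = (20.6 − 13.8)/2 = 3.4 m; q_4 = 0.109 × 0.21 × 3.4 = 0.07783 m³/s
Q = Σ qᵢ = 2.666 m³/s

2.67 m³/s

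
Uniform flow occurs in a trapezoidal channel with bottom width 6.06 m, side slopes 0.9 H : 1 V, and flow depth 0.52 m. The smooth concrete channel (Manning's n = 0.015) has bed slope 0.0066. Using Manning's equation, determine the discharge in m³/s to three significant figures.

10.9 m³/s

A = (b + z·y)·y = (6.06 + 0.9×0.52)×0.52 = 3.395 m²
P = b + 2y√(1+z²) = 6.06 + 2×0.52×√(1+0.9²) = 7.459 m
R = A/P = 3.395/7.459 = 0.4551 m
Q = (1/n)·A·R^(2/3)·S^(1/2) = (1/0.015) × 3.395 × 0.4551^(2/3) × 0.0066^(1/2) = 10.88 m³/s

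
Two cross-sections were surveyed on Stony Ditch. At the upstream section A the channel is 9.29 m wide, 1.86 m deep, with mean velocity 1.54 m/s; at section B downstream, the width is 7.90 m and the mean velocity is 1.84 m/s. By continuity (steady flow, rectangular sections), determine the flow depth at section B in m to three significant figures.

1.83 m

Q = A₁V₁ = (9.29×1.86) × 1.54 = 26.61 m³/s
d₂ = Q/(b₂ V₂) = 26.61/(7.90×1.84) = 1.831 m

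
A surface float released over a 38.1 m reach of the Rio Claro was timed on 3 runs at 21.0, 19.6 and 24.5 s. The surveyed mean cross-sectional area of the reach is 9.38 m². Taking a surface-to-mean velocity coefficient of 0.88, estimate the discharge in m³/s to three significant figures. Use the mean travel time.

14.5 m³/s

t̄ = (21.0 + 19.6 + 24.5) / 3 = 21.7 s
v_surface = L / t̄ = 38.1 / 21.7 = 1.756 m/s
v_mean = 0.88 × 1.756 = 1.545 m/s
Q = A × v_mean = 9.38 × 1.545 = 14.49 m³/s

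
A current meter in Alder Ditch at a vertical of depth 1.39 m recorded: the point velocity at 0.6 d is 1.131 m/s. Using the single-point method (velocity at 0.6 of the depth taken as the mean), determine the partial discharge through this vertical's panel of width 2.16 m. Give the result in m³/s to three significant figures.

3.40 m³/s

v̄ = v₀.₆ = 1.131 m/s
q = v̄ × d × w = 1.131 × 1.39 × 2.16 = 3.396 m³/s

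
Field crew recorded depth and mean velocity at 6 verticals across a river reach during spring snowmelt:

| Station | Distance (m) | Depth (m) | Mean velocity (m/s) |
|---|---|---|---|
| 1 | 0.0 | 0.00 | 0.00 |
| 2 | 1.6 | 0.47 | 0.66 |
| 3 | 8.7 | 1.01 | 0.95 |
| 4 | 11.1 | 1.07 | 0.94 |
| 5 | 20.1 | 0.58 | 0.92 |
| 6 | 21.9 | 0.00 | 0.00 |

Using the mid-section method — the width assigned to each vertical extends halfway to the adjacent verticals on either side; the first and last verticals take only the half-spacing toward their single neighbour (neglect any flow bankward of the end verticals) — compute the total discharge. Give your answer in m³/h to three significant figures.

w_2 = (8.7 − 0.0)/2 = 4.35 m; q_2 = 0.66 × 0.47 × 4.35 = 1.349 m³/s
w_3 = (11.1 − 1.6)/2 = 4.75 m; q_3 = 0.95 × 1.01 × 4.75 = 4.558 m³/s
w_4 = (20.1 − 8.7)/2 = 5.7 m; q_4 = 0.94 × 1.07 × 5.7 = 5.733 m³/s
w_5 = (21.9 − 11.1)/2 = 5.4 m; q_5 = 0.92 × 0.58 × 5.4 = 2.881 m³/s
Stations 1, 6 contribute zero (depth or velocity is 0).
Q = Σ qᵢ = 14.52 m³/s
= 14.52 × 3600 = 52280 m³/h

52300 m³/h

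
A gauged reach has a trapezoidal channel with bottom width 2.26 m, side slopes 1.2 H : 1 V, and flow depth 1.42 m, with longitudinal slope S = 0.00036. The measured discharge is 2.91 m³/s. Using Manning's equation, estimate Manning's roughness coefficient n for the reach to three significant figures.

A = (b + z·y)·y = (2.26 + 1.2×1.42)×1.42 = 5.629 m²
P = b + 2y√(1+z²) = 2.26 + 2×1.42×√(1+1.2²) = 6.696 m
R = A/P = 5.629/6.696 = 0.8406 m
n = (1/Q)·A·R^(2/3)·S^(1/2) = (1/2.91) × 5.629 × 0.8907 × 0.01897 = 0.03269

0.0327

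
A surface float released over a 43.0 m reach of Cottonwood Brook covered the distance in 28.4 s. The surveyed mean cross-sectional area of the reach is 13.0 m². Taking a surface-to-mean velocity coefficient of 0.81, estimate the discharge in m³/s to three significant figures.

v_surface = L / t̄ = 43.0 / 28.4 = 1.514 m/s
v_mean = 0.81 × 1.514 = 1.226 m/s
Q = A × v_mean = 13.0 × 1.226 = 15.94 m³/s

15.9 m³/s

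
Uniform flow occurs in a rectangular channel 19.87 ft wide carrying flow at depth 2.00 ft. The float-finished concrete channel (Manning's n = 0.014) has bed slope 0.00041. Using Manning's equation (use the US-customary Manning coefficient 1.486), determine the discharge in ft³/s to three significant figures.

A = b·y = 19.87 × 2.00 = 39.74 ft²
P = b + 2y = 19.87 + 2×2.00 = 23.87 ft
R = A/P = 39.74/23.87 = 1.665 ft
Q = (1.486/n)·A·R^(2/3)·S^(1/2) = (1.486/0.014) × 39.74 × 1.665^(2/3) × 0.00041^(1/2) = 120.0 ft³/s

120 ft³/s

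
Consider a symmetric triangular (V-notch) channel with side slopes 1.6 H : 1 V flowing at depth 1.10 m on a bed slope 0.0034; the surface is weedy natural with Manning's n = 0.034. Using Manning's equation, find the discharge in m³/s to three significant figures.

2.00 m³/s

A = z·y² = 1.6×1.10² = 1.936 m²
P = 2y√(1+z²) = 2×1.10×√(1+1.6²) = 4.151 m
R = A/P = 1.936/4.151 = 0.4664 m
Q = (1/n)·A·R^(2/3)·S^(1/2) = (1/0.034) × 1.936 × 0.4664^(2/3) × 0.0034^(1/2) = 1.997 m³/s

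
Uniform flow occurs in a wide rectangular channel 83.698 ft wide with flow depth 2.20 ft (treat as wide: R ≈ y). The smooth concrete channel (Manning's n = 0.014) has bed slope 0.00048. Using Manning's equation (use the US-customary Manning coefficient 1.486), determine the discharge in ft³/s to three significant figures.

A = b·y = 83.698 × 2.20 = 184.1 ft²
Wide channel: R ≈ y = 2.20 ft
Q = (1.486/n)·A·R^(2/3)·S^(1/2) = (1.486/0.014) × 184.1 × 2.200^(2/3) × 0.00048^(1/2) = 724.3 ft³/s

724 ft³/s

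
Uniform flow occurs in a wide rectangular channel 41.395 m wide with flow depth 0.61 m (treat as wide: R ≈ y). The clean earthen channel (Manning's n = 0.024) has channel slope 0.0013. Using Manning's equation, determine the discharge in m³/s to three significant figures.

27.3 m³/s

A = b·y = 41.395 × 0.61 = 25.25 m²
Wide channel: R ≈ y = 0.61 m
Q = (1/n)·A·R^(2/3)·S^(1/2) = (1/0.024) × 25.25 × 0.6100^(2/3) × 0.0013^(1/2) = 27.29 m³/s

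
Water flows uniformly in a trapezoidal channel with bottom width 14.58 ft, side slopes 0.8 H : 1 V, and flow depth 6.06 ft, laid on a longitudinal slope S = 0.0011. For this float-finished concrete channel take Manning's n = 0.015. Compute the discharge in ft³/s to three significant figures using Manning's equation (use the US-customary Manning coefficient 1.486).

A = (b + z·y)·y = (14.58 + 0.8×6.06)×6.06 = 117.7 ft²
P = b + 2y√(1+z²) = 14.58 + 2×6.06×√(1+0.8²) = 30.10 ft
R = A/P = 117.7/30.10 = 3.911 ft
Q = (1.486/n)·A·R^(2/3)·S^(1/2) = (1.486/0.015) × 117.7 × 3.911^(2/3) × 0.0011^(1/2) = 960.3 ft³/s

960 ft³/s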